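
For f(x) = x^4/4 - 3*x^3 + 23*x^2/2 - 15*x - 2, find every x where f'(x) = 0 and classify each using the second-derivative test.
f'(x) = x^3 - 9*x^2 + 23*x - 15

Solve f'(x) = 0:
  Factor: x^3 - 9*x^2 + 23*x - 15 = (x - 5)*(x - 3)*(x - 1) = 0.
  ⇒ x = 1, 3, 5

f''(x) = 3*x^2 - 18*x + 23
Second-derivative test at each critical point:
  f''(1) = 8 > 0 → local minimum
  f''(3) = -4 < 0 → local maximum
  f''(5) = 8 > 0 → local minimum

Critical points: x = 1 (local minimum); x = 3 (local maximum); x = 5 (local minimum)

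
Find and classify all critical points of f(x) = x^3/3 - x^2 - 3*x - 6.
f'(x) = x^2 - 2*x - 3

Solve f'(x) = 0:
  Factor: x^2 - 2*x - 3 = (x - 3)*(x + 1) = 0.
  ⇒ x = -1, 3

f''(x) = 2*x - 2
Second-derivative test at each critical point:
  f''(-1) = -4 < 0 → local maximum
  f''(3) = 4 > 0 → local minimum

Critical points: x = -1 (local maximum); x = 3 (local minimum)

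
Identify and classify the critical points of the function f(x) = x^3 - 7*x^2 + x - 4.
f'(x) = 3*x^2 - 14*x + 1

Solve f'(x) = 0:
  3*x^2 - 14*x + 1 = 0 has no rational roots; quadratic formula: x = (14 ± √184)/6.
  ⇒ x = 7/3 - sqrt(46)/3 ≈ 0.0726, sqrt(46)/3 + 7/3 ≈ 4.5941

f''(x) = 6*x - 14
Second-derivative test at each critical point:
  f''(0.0726) = -13.5647 < 0 → local maximum
  f''(4.5941) = 13.5647 > 0 → local minimum

Critical points: x = 7/3 - sqrt(46)/3 ≈ 0.0726 (local maximum); x = sqrt(46)/3 + 7/3 ≈ 4.5941 (local minimum)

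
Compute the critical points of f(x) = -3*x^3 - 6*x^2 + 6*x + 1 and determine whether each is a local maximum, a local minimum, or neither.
f'(x) = -9*x^2 - 12*x + 6

Solve f'(x) = 0:
  Factor: -9*x^2 - 12*x + 6 = -3*(3*x^2 + 4*x - 2); 3*x^2 + 4*x - 2 = 0 has no rational roots; quadratic formula: x = (-4 ± √40)/6.
  ⇒ x = -sqrt(10)/3 - 2/3 ≈ -1.7208, -2/3 + sqrt(10)/3 ≈ 0.3874

f''(x) = -18*x - 12
Second-derivative test at each critical point:
  f''(-1.7208) = 18.9737 > 0 → local minimum
  f''(0.3874) = -18.9737 < 0 → local maximum

Critical points: x = -sqrt(10)/3 - 2/3 ≈ -1.7208 (local minimum); x = -2/3 + sqrt(10)/3 ≈ 0.3874 (local maximum)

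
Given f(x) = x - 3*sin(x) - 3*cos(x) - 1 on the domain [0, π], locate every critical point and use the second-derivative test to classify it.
f'(x) = -3*sqrt(2)*cos(x + pi/4) + 1

Solve f'(x) = 0 on [0, π]:
  f'(x) = 0 ⇔ 3*sin(x) - 3*cos(x) = -1. Write the left side as R·cos(x + φ) with R = √((-3)² + (-3)²) = 3*sqrt(2), cos φ = -sqrt(2)/2, sin φ = -sqrt(2)/2; then cos(x + φ) = -sqrt(2)/6. Solve for x and keep the solutions lying in [0, π].
  ⇒ x = atan((-1 + sqrt(17))/(1 + sqrt(17))) ≈ 0.5475

f''(x) = 3*sqrt(2)*sin(x + pi/4)
Second-derivative test at each critical point:
  f''(0.5475) = 4.1231 > 0 → local minimum

Critical points: x = atan((-1 + sqrt(17))/(1 + sqrt(17))) ≈ 0.5475 (local minimum)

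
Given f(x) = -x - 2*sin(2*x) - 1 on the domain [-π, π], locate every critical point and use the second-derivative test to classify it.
f'(x) = 8*sin(x)^2 - 5

Solve f'(x) = 0 on [-π, π]:
  f'(x) = 0 ⇔ cos(2*x) = -1/4, i.e. 2*x = ±arccos(-1/4) + 2nπ; keep the solutions lying in [-π, π].
  ⇒ x = -pi + acos(-1/4)/2 ≈ -2.2299, -acos(-1/4)/2 ≈ -0.9117, acos(-1/4)/2 ≈ 0.9117, pi - acos(-1/4)/2 ≈ 2.2299

f''(x) = 8*sin(2*x)
Second-derivative test at each critical point:
  f''(-2.2299) = 7.7460 > 0 → local minimum
  f''(-0.9117) = -7.7460 < 0 → local maximum
  f''(0.9117) = 7.7460 > 0 → local minimum
  f''(2.2299) = -7.7460 < 0 → local maximum

Critical points: x = -pi + acos(-1/4)/2 ≈ -2.2299 (local minimum); x = -acos(-1/4)/2 ≈ -0.9117 (local maximum); x = acos(-1/4)/2 ≈ 0.9117 (local minimum); x = pi - acos(-1/4)/2 ≈ 2.2299 (local maximum)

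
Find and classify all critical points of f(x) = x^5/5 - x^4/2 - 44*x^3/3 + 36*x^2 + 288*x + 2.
f'(x) = x^4 - 2*x^3 - 44*x^2 + 72*x + 288

Solve f'(x) = 0:
  Factor: x^4 - 2*x^3 - 44*x^2 + 72*x + 288 = (x - 6)*(x - 4)*(x + 2)*(x + 6) = 0.
  ⇒ x = -6, -2, 4, 6

f''(x) = 4*x^3 - 6*x^2 - 88*x + 72
Second-derivative test at each critical point:
  f''(-6) = -480 < 0 → local maximum
  f''(-2) = 192 > 0 → local minimum
  f''(4) = -120 < 0 → local maximum
  f''(6) = 192 > 0 → local minimum

Critical points: x = -6 (local maximum); x = -2 (local minimum); x = 4 (local maximum); x = 6 (local minimum)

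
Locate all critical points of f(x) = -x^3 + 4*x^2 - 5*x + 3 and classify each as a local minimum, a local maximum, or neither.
f'(x) = -3*x^2 + 8*x - 5

Solve f'(x) = 0:
  Factor: -3*x^2 + 8*x - 5 = -(x - 1)*(3*x - 5) = 0.
  ⇒ x = 1, 5/3

f''(x) = 8 - 6*x
Second-derivative test at each critical point:
  f''(1) = 2 > 0 → local minimum
  f''(5/3) = -2 < 0 → local maximum

Critical points: x = 1 (local minimum); x = 5/3 (local maximum)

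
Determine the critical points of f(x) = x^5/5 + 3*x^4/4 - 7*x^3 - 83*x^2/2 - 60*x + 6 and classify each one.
f'(x) = x^4 + 3*x^3 - 21*x^2 - 83*x - 60

Solve f'(x) = 0:
  Factor: x^4 + 3*x^3 - 21*x^2 - 83*x - 60 = (x - 5)*(x + 1)*(x + 3)*(x + 4) = 0.
  ⇒ x = -4, -3, -1, 5

f''(x) = 4*x^3 + 9*x^2 - 42*x - 83
Second-derivative test at each critical point:
  f''(-4) = -27 < 0 → local maximum
  f''(-3) = 16 > 0 → local minimum
  f''(-1) = -36 < 0 → local maximum
  f''(5) = 432 > 0 → local minimum

Critical points: x = -4 (local maximum); x = -3 (local minimum); x = -1 (local maximum); x = 5 (local minimum)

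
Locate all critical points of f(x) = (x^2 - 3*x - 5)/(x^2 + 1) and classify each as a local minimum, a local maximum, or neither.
f'(x) = 3*(x^2 + 4*x - 1)/(x^4 + 2*x^2 + 1)

Solve f'(x) = 0:
  f'(x) = 3*(x^2 + 4*x - 1)/(x^2 + 1)^2; the denominator is positive wherever f is defined, so f'(x) = 0 ⇔ 3*x^2 + 12*x - 3 = 0.
  Factor: 3*x^2 + 12*x - 3 = 3*(x^2 + 4*x - 1); x^2 + 4*x - 1 = 0 has no rational roots; quadratic formula: x = (-4 ± √20)/2.
  ⇒ x = -sqrt(5) - 2 ≈ -4.2361, -2 + sqrt(5) ≈ 0.2361

f''(x) = 6*(-x^3 - 6*x^2 + 3*x + 2)/(x^6 + 3*x^4 + 3*x^2 + 1)
Second-derivative test at each critical point:
  f''(-4.2361) = -0.0374 < 0 → local maximum
  f''(0.2361) = 12.0374 > 0 → local minimum

Critical points: x = -sqrt(5) - 2 ≈ -4.2361 (local maximum); x = -2 + sqrt(5) ≈ 0.2361 (local minimum)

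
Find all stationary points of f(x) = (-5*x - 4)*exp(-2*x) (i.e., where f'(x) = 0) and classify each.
f'(x) = (10*x + 3)*exp(-2*x)

Solve f'(x) = 0:
  f'(x) = (10*x + 3)·exp(-2*x) and exp(-2*x) > 0 for every x, so f'(x) = 0 ⇔ 10*x + 3 = 0.
  10*x + 3 = 0.
  ⇒ x = -3/10

f''(x) = 4*(1 - 5*x)*exp(-2*x)
Second-derivative test at each critical point:
  f''(-3/10) = 18.2212 > 0 → local minimum

Critical points: x = -3/10 (local minimum)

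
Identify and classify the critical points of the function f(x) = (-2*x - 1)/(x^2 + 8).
f'(x) = 2*(x^2 + x - 8)/(x^4 + 16*x^2 + 64)

Solve f'(x) = 0:
  f'(x) = 2*(x^2 + x - 8)/(x^2 + 8)^2; the denominator is positive wherever f is defined, so f'(x) = 0 ⇔ 2*x^2 + 2*x - 16 = 0.
  Factor: 2*x^2 + 2*x - 16 = 2*(x^2 + x - 8); x^2 + x - 8 = 0 has no rational roots; quadratic formula: x = (-1 ± √33)/2.
  ⇒ x = -sqrt(33)/2 - 1/2 ≈ -3.3723, -1/2 + sqrt(33)/2 ≈ 2.3723

f''(x) = 2*(-4*x^2*(2*x + 1) + (6*x + 1)*(x^2 + 8))/(x^2 + 8)^3
Second-derivative test at each critical point:
  f''(-3.3723) = -0.0306 < 0 → local maximum
  f''(2.3723) = 0.0619 > 0 → local minimum

Critical points: x = -sqrt(33)/2 - 1/2 ≈ -3.3723 (local maximum); x = -1/2 + sqrt(33)/2 ≈ 2.3723 (local minimum)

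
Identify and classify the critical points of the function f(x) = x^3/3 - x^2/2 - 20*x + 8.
f'(x) = x^2 - x - 20

Solve f'(x) = 0:
  Factor: x^2 - x - 20 = (x - 5)*(x + 4) = 0.
  ⇒ x = -4, 5

f''(x) = 2*x - 1
Second-derivative test at each critical point:
  f''(-4) = -9 < 0 → local maximum
  f''(5) = 9 > 0 → local minimum

Critical points: x = -4 (local maximum); x = 5 (local minimum)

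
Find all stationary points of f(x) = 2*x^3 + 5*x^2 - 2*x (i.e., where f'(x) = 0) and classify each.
f'(x) = 6*x^2 + 10*x - 2

Solve f'(x) = 0:
  Factor: 6*x^2 + 10*x - 2 = 2*(3*x^2 + 5*x - 1); 3*x^2 + 5*x - 1 = 0 has no rational roots; quadratic formula: x = (-5 ± √37)/6.
  ⇒ x = -sqrt(37)/6 - 5/6 ≈ -1.8471, -5/6 + sqrt(37)/6 ≈ 0.1805

f''(x) = 12*x + 10
Second-derivative test at each critical point:
  f''(-1.8471) = -12.1655 < 0 → local maximum
  f''(0.1805) = 12.1655 > 0 → local minimum

Critical points: x = -sqrt(37)/6 - 5/6 ≈ -1.8471 (local maximum); x = -5/6 + sqrt(37)/6 ≈ 0.1805 (local minimum)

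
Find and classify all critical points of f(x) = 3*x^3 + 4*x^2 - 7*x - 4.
f'(x) = 9*x^2 + 8*x - 7

Solve f'(x) = 0:
  9*x^2 + 8*x - 7 = 0 has no rational roots; quadratic formula: x = (-8 ± √316)/18.
  ⇒ x = -sqrt(79)/9 - 4/9 ≈ -1.4320, -4/9 + sqrt(79)/9 ≈ 0.5431

f''(x) = 18*x + 8
Second-derivative test at each critical point:
  f''(-1.4320) = -17.7764 < 0 → local maximum
  f''(0.5431) = 17.7764 > 0 → local minimum

Critical points: x = -sqrt(79)/9 - 4/9 ≈ -1.4320 (local maximum); x = -4/9 + sqrt(79)/9 ≈ 0.5431 (local minimum)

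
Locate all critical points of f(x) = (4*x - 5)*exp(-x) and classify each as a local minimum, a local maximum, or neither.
f'(x) = (9 - 4*x)*exp(-x)

Solve f'(x) = 0:
  f'(x) = (9 - 4*x)·exp(-x) and exp(-x) > 0 for every x, so f'(x) = 0 ⇔ 9 - 4*x = 0.
  9 - 4*x = 0.
  ⇒ x = 9/4

f''(x) = (4*x - 13)*exp(-x)
Second-derivative test at each critical point:
  f''(9/4) = -0.4216 < 0 → local maximum

Critical points: x = 9/4 (local maximum)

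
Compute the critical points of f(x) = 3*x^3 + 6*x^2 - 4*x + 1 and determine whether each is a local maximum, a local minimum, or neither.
f'(x) = 9*x^2 + 12*x - 4

Solve f'(x) = 0:
  9*x^2 + 12*x - 4 = 0 has no rational roots; quadratic formula: x = (-12 ± √288)/18.
  ⇒ x = -2*sqrt(2)/3 - 2/3 ≈ -1.6095, -2/3 + 2*sqrt(2)/3 ≈ 0.2761

f''(x) = 18*x + 12
Second-derivative test at each critical point:
  f''(-1.6095) = -16.9706 < 0 → local maximum
  f''(0.2761) = 16.9706 > 0 → local minimum

Critical points: x = -2*sqrt(2)/3 - 2/3 ≈ -1.6095 (local maximum); x = -2/3 + 2*sqrt(2)/3 ≈ 0.2761 (local minimum)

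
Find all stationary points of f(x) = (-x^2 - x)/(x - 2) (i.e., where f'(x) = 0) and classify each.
f'(x) = (-x^2 + 4*x + 2)/(x^2 - 4*x + 4)

Solve f'(x) = 0:
  f'(x) = -(x^2 - 4*x - 2)/(x - 2)^2; the denominator is positive wherever f is defined, so f'(x) = 0 ⇔ -x^2 + 4*x + 2 = 0.
  x^2 - 4*x - 2 = 0 has no rational roots; quadratic formula: x = (4 ± √24)/2.
  ⇒ x = 2 - sqrt(6) ≈ -0.4495, 2 + sqrt(6) ≈ 4.4495

f''(x) = -12/(x^3 - 6*x^2 + 12*x - 8)
Second-derivative test at each critical point:
  f''(-0.4495) = 0.8165 > 0 → local minimum
  f''(4.4495) = -0.8165 < 0 → local maximum

Critical points: x = 2 - sqrt(6) ≈ -0.4495 (local minimum); x = 2 + sqrt(6) ≈ 4.4495 (local maximum)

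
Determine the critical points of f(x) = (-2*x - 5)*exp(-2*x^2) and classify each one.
f'(x) = 2*(2*x*(2*x + 5) - 1)*exp(-2*x^2)

Solve f'(x) = 0:
  f'(x) = (8*x^2 + 20*x - 2)·exp(-2*x^2) and exp(-2*x^2) > 0 for every x, so f'(x) = 0 ⇔ 8*x^2 + 20*x - 2 = 0.
  Factor: 8*x^2 + 20*x - 2 = 2*(4*x^2 + 10*x - 1); 4*x^2 + 10*x - 1 = 0 has no rational roots; quadratic formula: x = (-10 ± √116)/8.
  ⇒ x = -sqrt(29)/4 - 5/4 ≈ -2.5963, -5/4 + sqrt(29)/4 ≈ 0.0963

f''(x) = 4*(-8*x^3 - 20*x^2 + 6*x + 5)*exp(-2*x^2)
Second-derivative test at each critical point:
  f''(-2.5963) = -3.008e-05 < 0 → local maximum
  f''(0.0963) = 21.1449 > 0 → local minimum

Critical points: x = -sqrt(29)/4 - 5/4 ≈ -2.5963 (local maximum); x = -5/4 + sqrt(29)/4 ≈ 0.0963 (local minimum)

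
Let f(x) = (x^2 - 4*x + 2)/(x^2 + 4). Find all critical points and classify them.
f'(x) = 4*(x^2 + x - 4)/(x^4 + 8*x^2 + 16)

Solve f'(x) = 0:
  f'(x) = 4*(x^2 + x - 4)/(x^2 + 4)^2; the denominator is positive wherever f is defined, so f'(x) = 0 ⇔ 4*x^2 + 4*x - 16 = 0.
  Factor: 4*x^2 + 4*x - 16 = 4*(x^2 + x - 4); x^2 + x - 4 = 0 has no rational roots; quadratic formula: x = (-1 ± √17)/2.
  ⇒ x = -sqrt(17)/2 - 1/2 ≈ -2.5616, -1/2 + sqrt(17)/2 ≈ 1.5616

f''(x) = 4*(-2*x^3 - 3*x^2 + 24*x + 4)/(x^6 + 12*x^4 + 48*x^2 + 64)
Second-derivative test at each critical point:
  f''(-2.5616) = -0.1479 < 0 → local maximum
  f''(1.5616) = 0.3979 > 0 → local minimum

Critical points: x = -sqrt(17)/2 - 1/2 ≈ -2.5616 (local maximum); x = -1/2 + sqrt(17)/2 ≈ 1.5616 (local minimum)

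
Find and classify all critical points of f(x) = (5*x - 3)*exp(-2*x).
f'(x) = (11 - 10*x)*exp(-2*x)

Solve f'(x) = 0:
  f'(x) = (11 - 10*x)·exp(-2*x) and exp(-2*x) > 0 for every x, so f'(x) = 0 ⇔ 11 - 10*x = 0.
  11 - 10*x = 0.
  ⇒ x = 11/10

f''(x) = 4*(5*x - 8)*exp(-2*x)
Second-derivative test at each critical point:
  f''(11/10) = -1.1080 < 0 → local maximum

Critical points: x = 11/10 (local maximum)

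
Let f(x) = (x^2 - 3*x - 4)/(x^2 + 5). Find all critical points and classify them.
f'(x) = 3*(x^2 + 6*x - 5)/(x^4 + 10*x^2 + 25)

Solve f'(x) = 0:
  f'(x) = 3*(x^2 + 6*x - 5)/(x^2 + 5)^2; the denominator is positive wherever f is defined, so f'(x) = 0 ⇔ 3*x^2 + 18*x - 15 = 0.
  Factor: 3*x^2 + 18*x - 15 = 3*(x^2 + 6*x - 5); x^2 + 6*x - 5 = 0 has no rational roots; quadratic formula: x = (-6 ± √56)/2.
  ⇒ x = -sqrt(14) - 3 ≈ -6.7417, -3 + sqrt(14) ≈ 0.7417

f''(x) = 6*(-x^3 - 9*x^2 + 15*x + 15)/(x^6 + 15*x^4 + 75*x^2 + 125)
Second-derivative test at each critical point:
  f''(-6.7417) = -0.0088 < 0 → local maximum
  f''(0.7417) = 0.7288 > 0 → local minimum

Critical points: x = -sqrt(14) - 3 ≈ -6.7417 (local maximum); x = -3 + sqrt(14) ≈ 0.7417 (local minimum)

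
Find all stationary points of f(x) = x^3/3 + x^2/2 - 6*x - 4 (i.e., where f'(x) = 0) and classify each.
f'(x) = x^2 + x - 6

Solve f'(x) = 0:
  Factor: x^2 + x - 6 = (x - 2)*(x + 3) = 0.
  ⇒ x = -3, 2

f''(x) = 2*x + 1
Second-derivative test at each critical point:
  f''(-3) = -5 < 0 → local maximum
  f''(2) = 5 > 0 → local minimum

Critical points: x = -3 (local maximum); x = 2 (local minimum)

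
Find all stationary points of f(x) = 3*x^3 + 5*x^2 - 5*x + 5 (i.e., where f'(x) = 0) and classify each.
f'(x) = 9*x^2 + 10*x - 5

Solve f'(x) = 0:
  9*x^2 + 10*x - 5 = 0 has no rational roots; quadratic formula: x = (-10 ± √280)/18.
  ⇒ x = -sqrt(70)/9 - 5/9 ≈ -1.4852, -5/9 + sqrt(70)/9 ≈ 0.3741

f''(x) = 18*x + 10
Second-derivative test at each critical point:
  f''(-1.4852) = -16.7332 < 0 → local maximum
  f''(0.3741) = 16.7332 > 0 → local minimum

Critical points: x = -sqrt(70)/9 - 5/9 ≈ -1.4852 (local maximum); x = -5/9 + sqrt(70)/9 ≈ 0.3741 (local minimum)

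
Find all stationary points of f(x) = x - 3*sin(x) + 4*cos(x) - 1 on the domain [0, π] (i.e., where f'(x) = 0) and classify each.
f'(x) = -4*sin(x) - 3*cos(x) + 1

Solve f'(x) = 0 on [0, π]:
  f'(x) = 0 ⇔ -4*sin(x) - 3*cos(x) = -1. Write the left side as R·cos(x + φ) with R = √((-3)² + 4²) = 5, cos φ = -3/5, sin φ = 4/5; then cos(x + φ) = -1/5. Solve for x and keep the solutions lying in [0, π].
  ⇒ x = atan((4 + 6*sqrt(6))/(3 - 8*sqrt(6))) + pi ≈ 2.2967

f''(x) = 3*sin(x) - 4*cos(x)
Second-derivative test at each critical point:
  f''(2.2967) = 4.8990 > 0 → local minimum

Critical points: x = atan((4 + 6*sqrt(6))/(3 - 8*sqrt(6))) + pi ≈ 2.2967 (local minimum)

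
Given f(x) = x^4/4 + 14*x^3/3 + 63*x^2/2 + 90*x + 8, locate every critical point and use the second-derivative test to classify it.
f'(x) = x^3 + 14*x^2 + 63*x + 90

Solve f'(x) = 0:
  Factor: x^3 + 14*x^2 + 63*x + 90 = (x + 3)*(x + 5)*(x + 6) = 0.
  ⇒ x = -6, -5, -3

f''(x) = 3*x^2 + 28*x + 63
Second-derivative test at each critical point:
  f''(-6) = 3 > 0 → local minimum
  f''(-5) = -2 < 0 → local maximum
  f''(-3) = 6 > 0 → local minimum

Critical points: x = -6 (local minimum); x = -5 (local maximum); x = -3 (local minimum)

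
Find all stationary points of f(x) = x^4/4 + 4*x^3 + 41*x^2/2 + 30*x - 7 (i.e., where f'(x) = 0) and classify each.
f'(x) = x^3 + 12*x^2 + 41*x + 30

Solve f'(x) = 0:
  Factor: x^3 + 12*x^2 + 41*x + 30 = (x + 1)*(x + 5)*(x + 6) = 0.
  ⇒ x = -6, -5, -1

f''(x) = 3*x^2 + 24*x + 41
Second-derivative test at each critical point:
  f''(-6) = 5 > 0 → local minimum
  f''(-5) = -4 < 0 → local maximum
  f''(-1) = 20 > 0 → local minimum

Critical points: x = -6 (local minimum); x = -5 (local maximum); x = -1 (local minimum)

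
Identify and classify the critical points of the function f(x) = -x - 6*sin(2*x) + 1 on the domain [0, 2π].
f'(x) = 24*sin(x)^2 - 13

Solve f'(x) = 0 on [0, 2π]:
  f'(x) = 0 ⇔ cos(2*x) = -1/12, i.e. 2*x = ±arccos(-1/12) + 2nπ; keep the solutions lying in [0, 2π].
  ⇒ x = acos(-1/12)/2 ≈ 0.8271, pi - acos(-1/12)/2 ≈ 2.3145, acos(-1/12)/2 + pi ≈ 3.9687, -acos(-1/12)/2 + 2*pi ≈ 5.4561

f''(x) = 24*sin(2*x)
Second-derivative test at each critical point:
  f''(0.8271) = 23.9165 > 0 → local minimum
  f''(2.3145) = -23.9165 < 0 → local maximum
  f''(3.9687) = 23.9165 > 0 → local minimum
  f''(5.4561) = -23.9165 < 0 → local maximum

Critical points: x = acos(-1/12)/2 ≈ 0.8271 (local minimum); x = pi - acos(-1/12)/2 ≈ 2.3145 (local maximum); x = acos(-1/12)/2 + pi ≈ 3.9687 (local minimum); x = -acos(-1/12)/2 + 2*pi ≈ 5.4561 (local maximum)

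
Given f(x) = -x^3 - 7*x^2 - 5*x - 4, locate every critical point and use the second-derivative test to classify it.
f'(x) = -3*x^2 - 14*x - 5

Solve f'(x) = 0:
  3*x^2 + 14*x + 5 = 0 has no rational roots; quadratic formula: x = (-14 ± √136)/6.
  ⇒ x = -7/3 - sqrt(34)/3 ≈ -4.2770, -7/3 + sqrt(34)/3 ≈ -0.3897

f''(x) = -6*x - 14
Second-derivative test at each critical point:
  f''(-4.2770) = 11.6619 > 0 → local minimum
  f''(-0.3897) = -11.6619 < 0 → local maximum

Critical points: x = -7/3 - sqrt(34)/3 ≈ -4.2770 (local minimum); x = -7/3 + sqrt(34)/3 ≈ -0.3897 (local maximum)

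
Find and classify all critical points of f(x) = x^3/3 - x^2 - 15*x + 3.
f'(x) = x^2 - 2*x - 15

Solve f'(x) = 0:
  Factor: x^2 - 2*x - 15 = (x - 5)*(x + 3) = 0.
  ⇒ x = -3, 5

f''(x) = 2*x - 2
Second-derivative test at each critical point:
  f''(-3) = -8 < 0 → local maximum
  f''(5) = 8 > 0 → local minimum

Critical points: x = -3 (local maximum); x = 5 (local minimum)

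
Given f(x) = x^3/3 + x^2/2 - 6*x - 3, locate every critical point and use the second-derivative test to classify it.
f'(x) = x^2 + x - 6

Solve f'(x) = 0:
  Factor: x^2 + x - 6 = (x - 2)*(x + 3) = 0.
  ⇒ x = -3, 2

f''(x) = 2*x + 1
Second-derivative test at each critical point:
  f''(-3) = -5 < 0 → local maximum
  f''(2) = 5 > 0 → local minimum

Critical points: x = -3 (local maximum); x = 2 (local minimum)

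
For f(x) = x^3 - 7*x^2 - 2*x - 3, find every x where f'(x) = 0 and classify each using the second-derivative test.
f'(x) = 3*x^2 - 14*x - 2

Solve f'(x) = 0:
  3*x^2 - 14*x - 2 = 0 has no rational roots; quadratic formula: x = (14 ± √220)/6.
  ⇒ x = 7/3 - sqrt(55)/3 ≈ -0.1387, 7/3 + sqrt(55)/3 ≈ 4.8054

f''(x) = 6*x - 14
Second-derivative test at each critical point:
  f''(-0.1387) = -14.8324 < 0 → local maximum
  f''(4.8054) = 14.8324 > 0 → local minimum

Critical points: x = 7/3 - sqrt(55)/3 ≈ -0.1387 (local maximum); x = 7/3 + sqrt(55)/3 ≈ 4.8054 (local minimum)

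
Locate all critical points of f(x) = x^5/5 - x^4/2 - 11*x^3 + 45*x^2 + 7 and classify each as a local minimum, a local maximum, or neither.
f'(x) = x*(x^3 - 2*x^2 - 33*x + 90)

Solve f'(x) = 0:
  Factor: x^4 - 2*x^3 - 33*x^2 + 90*x = x*(x - 5)*(x - 3)*(x + 6) = 0.
  ⇒ x = -6, 0, 3, 5

f''(x) = 4*x^3 - 6*x^2 - 66*x + 90
Second-derivative test at each critical point:
  f''(-6) = -594 < 0 → local maximum
  f''(0) = 90 > 0 → local minimum
  f''(3) = -54 < 0 → local maximum
  f''(5) = 110 > 0 → local minimum

Critical points: x = -6 (local maximum); x = 0 (local minimum); x = 3 (local maximum); x = 5 (local minimum)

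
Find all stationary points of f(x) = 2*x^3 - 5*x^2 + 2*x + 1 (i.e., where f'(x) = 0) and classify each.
f'(x) = 6*x^2 - 10*x + 2

Solve f'(x) = 0:
  Factor: 6*x^2 - 10*x + 2 = 2*(3*x^2 - 5*x + 1); 3*x^2 - 5*x + 1 = 0 has no rational roots; quadratic formula: x = (5 ± √13)/6.
  ⇒ x = 5/6 - sqrt(13)/6 ≈ 0.2324, sqrt(13)/6 + 5/6 ≈ 1.4343

f''(x) = 12*x - 10
Second-derivative test at each critical point:
  f''(0.2324) = -7.2111 < 0 → local maximum
  f''(1.4343) = 7.2111 > 0 → local minimum

Critical points: x = 5/6 - sqrt(13)/6 ≈ 0.2324 (local maximum); x = sqrt(13)/6 + 5/6 ≈ 1.4343 (local minimum)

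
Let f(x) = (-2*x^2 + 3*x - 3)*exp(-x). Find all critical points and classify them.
f'(x) = (2*x^2 - 7*x + 6)*exp(-x)

Solve f'(x) = 0:
  f'(x) = (2*x^2 - 7*x + 6)·exp(-x) and exp(-x) > 0 for every x, so f'(x) = 0 ⇔ 2*x^2 - 7*x + 6 = 0.
  Factor: 2*x^2 - 7*x + 6 = (x - 2)*(2*x - 3) = 0.
  ⇒ x = 3/2, 2

f''(x) = (-2*x^2 + 11*x - 13)*exp(-x)
Second-derivative test at each critical point:
  f''(3/2) = -0.2231 < 0 → local maximum
  f''(2) = 0.1353 > 0 → local minimum

Critical points: x = 3/2 (local maximum); x = 2 (local minimum)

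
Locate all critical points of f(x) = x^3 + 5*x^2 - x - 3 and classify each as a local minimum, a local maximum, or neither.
f'(x) = 3*x^2 + 10*x - 1

Solve f'(x) = 0:
  3*x^2 + 10*x - 1 = 0 has no rational roots; quadratic formula: x = (-10 ± √112)/6.
  ⇒ x = -2*sqrt(7)/3 - 5/3 ≈ -3.4305, -5/3 + 2*sqrt(7)/3 ≈ 0.0972

f''(x) = 6*x + 10
Second-derivative test at each critical point:
  f''(-3.4305) = -10.5830 < 0 → local maximum
  f''(0.0972) = 10.5830 > 0 → local minimum

Critical points: x = -2*sqrt(7)/3 - 5/3 ≈ -3.4305 (local maximum); x = -5/3 + 2*sqrt(7)/3 ≈ 0.0972 (local minimum)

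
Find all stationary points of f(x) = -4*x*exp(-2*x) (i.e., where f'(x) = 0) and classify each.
f'(x) = 4*(2*x - 1)*exp(-2*x)

Solve f'(x) = 0:
  f'(x) = (8*x - 4)·exp(-2*x) and exp(-2*x) > 0 for every x, so f'(x) = 0 ⇔ 8*x - 4 = 0.
  Factor: 8*x - 4 = 4*(2*x - 1) = 0.
  ⇒ x = 1/2

f''(x) = 16*(1 - x)*exp(-2*x)
Second-derivative test at each critical point:
  f''(1/2) = 2.9430 > 0 → local minimum

Critical points: x = 1/2 (local minimum)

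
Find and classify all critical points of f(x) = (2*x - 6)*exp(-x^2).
f'(x) = 2*(-2*x*(x - 3) + 1)*exp(-x^2)

Solve f'(x) = 0:
  f'(x) = (-4*x^2 + 12*x + 2)·exp(-x^2) and exp(-x^2) > 0 for every x, so f'(x) = 0 ⇔ -4*x^2 + 12*x + 2 = 0.
  Factor: -4*x^2 + 12*x + 2 = -2*(2*x^2 - 6*x - 1); 2*x^2 - 6*x - 1 = 0 has no rational roots; quadratic formula: x = (6 ± √44)/4.
  ⇒ x = 3/2 - sqrt(11)/2 ≈ -0.1583, 3/2 + sqrt(11)/2 ≈ 3.1583

f''(x) = 4*(2*x^2*(x - 3) - 3*x + 3)*exp(-x^2)
Second-derivative test at each critical point:
  f''(-0.1583) = 12.9381 > 0 → local minimum
  f''(3.1583) = -0.0006 < 0 → local maximum

Critical points: x = 3/2 - sqrt(11)/2 ≈ -0.1583 (local minimum); x = 3/2 + sqrt(11)/2 ≈ 3.1583 (local maximum)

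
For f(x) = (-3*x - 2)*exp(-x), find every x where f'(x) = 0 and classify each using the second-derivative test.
f'(x) = (3*x - 1)*exp(-x)

Solve f'(x) = 0:
  f'(x) = (3*x - 1)·exp(-x) and exp(-x) > 0 for every x, so f'(x) = 0 ⇔ 3*x - 1 = 0.
  3*x - 1 = 0.
  ⇒ x = 1/3

f''(x) = (4 - 3*x)*exp(-x)
Second-derivative test at each critical point:
  f''(1/3) = 2.1496 > 0 → local minimum

Critical points: x = 1/3 (local minimum)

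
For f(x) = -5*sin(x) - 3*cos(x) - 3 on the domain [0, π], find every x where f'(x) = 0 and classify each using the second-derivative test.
f'(x) = 3*sin(x) - 5*cos(x)

Solve f'(x) = 0 on [0, π]:
  f'(x) = 0 ⇔ -5*cos(x) = -3*sin(x) ⇔ tan(x) = 5/3, i.e. x = arctan(5/3) + nπ; keep the solutions lying in [0, π].
  ⇒ x = atan(5/3) ≈ 1.0304

f''(x) = 5*sin(x) + 3*cos(x)
Second-derivative test at each critical point:
  f''(1.0304) = 5.8310 > 0 → local minimum

Critical points: x = atan(5/3) ≈ 1.0304 (local minimum)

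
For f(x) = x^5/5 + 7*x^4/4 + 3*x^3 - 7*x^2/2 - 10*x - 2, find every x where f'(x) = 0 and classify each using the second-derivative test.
f'(x) = x^4 + 7*x^3 + 9*x^2 - 7*x - 10

Solve f'(x) = 0:
  Factor: x^4 + 7*x^3 + 9*x^2 - 7*x - 10 = (x - 1)*(x + 1)*(x + 2)*(x + 5) = 0.
  ⇒ x = -5, -2, -1, 1

f''(x) = 4*x^3 + 21*x^2 + 18*x - 7
Second-derivative test at each critical point:
  f''(-5) = -72 < 0 → local maximum
  f''(-2) = 9 > 0 → local minimum
  f''(-1) = -8 < 0 → local maximum
  f''(1) = 36 > 0 → local minimum

Critical points: x = -5 (local maximum); x = -2 (local minimum); x = -1 (local maximum); x = 1 (local minimum)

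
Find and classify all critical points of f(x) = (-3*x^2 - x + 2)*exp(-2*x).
f'(x) = (6*x^2 - 4*x - 5)*exp(-2*x)

Solve f'(x) = 0:
  f'(x) = (6*x^2 - 4*x - 5)·exp(-2*x) and exp(-2*x) > 0 for every x, so f'(x) = 0 ⇔ 6*x^2 - 4*x - 5 = 0.
  6*x^2 - 4*x - 5 = 0 has no rational roots; quadratic formula: x = (4 ± √136)/12.
  ⇒ x = 1/3 - sqrt(34)/6 ≈ -0.6385, 1/3 + sqrt(34)/6 ≈ 1.3052

f''(x) = 2*(-6*x^2 + 10*x + 3)*exp(-2*x)
Second-derivative test at each critical point:
  f''(-0.6385) = -41.8174 < 0 → local maximum
  f''(1.3052) = 0.8573 > 0 → local minimum

Critical points: x = 1/3 - sqrt(34)/6 ≈ -0.6385 (local maximum); x = 1/3 + sqrt(34)/6 ≈ 1.3052 (local minimum)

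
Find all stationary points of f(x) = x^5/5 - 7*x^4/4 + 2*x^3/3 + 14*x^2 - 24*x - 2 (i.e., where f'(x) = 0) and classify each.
f'(x) = x^4 - 7*x^3 + 2*x^2 + 28*x - 24

Solve f'(x) = 0:
  Factor: x^4 - 7*x^3 + 2*x^2 + 28*x - 24 = (x - 6)*(x - 2)*(x - 1)*(x + 2) = 0.
  ⇒ x = -2, 1, 2, 6

f''(x) = 4*x^3 - 21*x^2 + 4*x + 28
Second-derivative test at each critical point:
  f''(-2) = -96 < 0 → local maximum
  f''(1) = 15 > 0 → local minimum
  f''(2) = -16 < 0 → local maximum
  f''(6) = 160 > 0 → local minimum

Critical points: x = -2 (local maximum); x = 1 (local minimum); x = 2 (local maximum); x = 6 (local minimum)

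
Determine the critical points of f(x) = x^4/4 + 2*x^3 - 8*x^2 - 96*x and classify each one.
f'(x) = x^3 + 6*x^2 - 16*x - 96

Solve f'(x) = 0:
  Factor: x^3 + 6*x^2 - 16*x - 96 = (x - 4)*(x + 4)*(x + 6) = 0.
  ⇒ x = -6, -4, 4

f''(x) = 3*x^2 + 12*x - 16
Second-derivative test at each critical point:
  f''(-6) = 20 > 0 → local minimum
  f''(-4) = -16 < 0 → local maximum
  f''(4) = 80 > 0 → local minimum

Critical points: x = -6 (local minimum); x = -4 (local maximum); x = 4 (local minimum)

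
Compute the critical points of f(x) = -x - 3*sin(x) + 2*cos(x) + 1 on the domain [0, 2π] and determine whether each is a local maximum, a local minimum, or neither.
f'(x) = -2*sin(x) - 3*cos(x) - 1

Solve f'(x) = 0 on [0, 2π]:
  f'(x) = 0 ⇔ -2*sin(x) - 3*cos(x) = 1. Write the left side as R·cos(x + φ) with R = √((-3)² + 2²) = sqrt(13), cos φ = -3*sqrt(13)/13, sin φ = 2*sqrt(13)/13; then cos(x + φ) = sqrt(13)/13. Solve for x and keep the solutions lying in [0, 2π].
  ⇒ x = atan((-2 + 6*sqrt(3))/(-4*sqrt(3) - 3)) + pi ≈ 2.4398, atan((-6*sqrt(3) - 2)/(-3 + 4*sqrt(3))) + 2*pi ≈ 5.0194

f''(x) = 3*sin(x) - 2*cos(x)
Second-derivative test at each critical point:
  f''(2.4398) = 3.4641 > 0 → local minimum
  f''(5.0194) = -3.4641 < 0 → local maximum

Critical points: x = atan((-2 + 6*sqrt(3))/(-4*sqrt(3) - 3)) + pi ≈ 2.4398 (local minimum); x = atan((-6*sqrt(3) - 2)/(-3 + 4*sqrt(3))) + 2*pi ≈ 5.0194 (local maximum)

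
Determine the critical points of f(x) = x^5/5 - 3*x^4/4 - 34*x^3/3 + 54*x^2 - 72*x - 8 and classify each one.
f'(x) = x^4 - 3*x^3 - 34*x^2 + 108*x - 72

Solve f'(x) = 0:
  Factor: x^4 - 3*x^3 - 34*x^2 + 108*x - 72 = (x - 6)*(x - 2)*(x - 1)*(x + 6) = 0.
  ⇒ x = -6, 1, 2, 6

f''(x) = 4*x^3 - 9*x^2 - 68*x + 108
Second-derivative test at each critical point:
  f''(-6) = -672 < 0 → local maximum
  f''(1) = 35 > 0 → local minimum
  f''(2) = -32 < 0 → local maximum
  f''(6) = 240 > 0 → local minimum

Critical points: x = -6 (local maximum); x = 1 (local minimum); x = 2 (local maximum); x = 6 (local minimum)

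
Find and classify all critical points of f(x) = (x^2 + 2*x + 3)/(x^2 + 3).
f'(x) = 2*(3 - x^2)/(x^4 + 6*x^2 + 9)

Solve f'(x) = 0:
  f'(x) = -2*(x^2 - 3)/(x^2 + 3)^2; the denominator is positive wherever f is defined, so f'(x) = 0 ⇔ 6 - 2*x^2 = 0.
  Factor: 6 - 2*x^2 = -2*(x^2 - 3); x^2 - 3 = 0 has no rational roots; quadratic formula: x = (0 ± √12)/2.
  ⇒ x = -sqrt(3) ≈ -1.7321, sqrt(3) ≈ 1.7321

f''(x) = 4*x*(x^2 - 9)/(x^6 + 9*x^4 + 27*x^2 + 27)
Second-derivative test at each critical point:
  f''(-1.7321) = 0.1925 > 0 → local minimum
  f''(1.7321) = -0.1925 < 0 → local maximum

Critical points: x = -sqrt(3) ≈ -1.7321 (local minimum); x = sqrt(3) ≈ 1.7321 (local maximum)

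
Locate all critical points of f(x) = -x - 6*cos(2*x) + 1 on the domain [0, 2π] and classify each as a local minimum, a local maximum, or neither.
f'(x) = 12*sin(2*x) - 1

Solve f'(x) = 0 on [0, 2π]:
  f'(x) = 0 ⇔ sin(2*x) = 1/12, i.e. 2*x = arcsin(1/12) + 2nπ or 2*x = π − arcsin(1/12) + 2nπ; keep the solutions lying in [0, 2π].
  ⇒ x = asin(1/12)/2 ≈ 0.0417, -asin(1/12)/2 + pi/2 ≈ 1.5291, asin(1/12)/2 + pi ≈ 3.1833, -asin(1/12)/2 + 3*pi/2 ≈ 4.6707

f''(x) = 24*cos(2*x)
Second-derivative test at each critical point:
  f''(0.0417) = 23.9165 > 0 → local minimum
  f''(1.5291) = -23.9165 < 0 → local maximum
  f''(3.1833) = 23.9165 > 0 → local minimum
  f''(4.6707) = -23.9165 < 0 → local maximum

Critical points: x = asin(1/12)/2 ≈ 0.0417 (local minimum); x = -asin(1/12)/2 + pi/2 ≈ 1.5291 (local maximum); x = asin(1/12)/2 + pi ≈ 3.1833 (local minimum); x = -asin(1/12)/2 + 3*pi/2 ≈ 4.6707 (local maximum)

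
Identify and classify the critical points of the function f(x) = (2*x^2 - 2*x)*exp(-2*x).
f'(x) = 2*(-2*x^2 + 4*x - 1)*exp(-2*x)

Solve f'(x) = 0:
  f'(x) = (-4*x^2 + 8*x - 2)·exp(-2*x) and exp(-2*x) > 0 for every x, so f'(x) = 0 ⇔ -4*x^2 + 8*x - 2 = 0.
  Factor: -4*x^2 + 8*x - 2 = -2*(2*x^2 - 4*x + 1); 2*x^2 - 4*x + 1 = 0 has no rational roots; quadratic formula: x = (4 ± √8)/4.
  ⇒ x = 1 - sqrt(2)/2 ≈ 0.2929, sqrt(2)/2 + 1 ≈ 1.7071

f''(x) = 4*(2*x^2 - 6*x + 3)*exp(-2*x)
Second-derivative test at each critical point:
  f''(0.2929) = 3.1490 > 0 → local minimum
  f''(1.7071) = -0.1861 < 0 → local maximum

Critical points: x = 1 - sqrt(2)/2 ≈ 0.2929 (local minimum); x = sqrt(2)/2 + 1 ≈ 1.7071 (local maximum)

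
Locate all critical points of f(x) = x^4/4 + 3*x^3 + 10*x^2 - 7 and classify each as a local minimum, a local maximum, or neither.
f'(x) = x*(x^2 + 9*x + 20)

Solve f'(x) = 0:
  Factor: x^3 + 9*x^2 + 20*x = x*(x + 4)*(x + 5) = 0.
  ⇒ x = -5, -4, 0

f''(x) = 3*x^2 + 18*x + 20
Second-derivative test at each critical point:
  f''(-5) = 5 > 0 → local minimum
  f''(-4) = -4 < 0 → local maximum
  f''(0) = 20 > 0 → local minimum

Critical points: x = -5 (local minimum); x = -4 (local maximum); x = 0 (local minimum)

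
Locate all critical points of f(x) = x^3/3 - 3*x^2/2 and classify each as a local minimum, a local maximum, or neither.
f'(x) = x*(x - 3)

Solve f'(x) = 0:
  Factor: x^2 - 3*x = x*(x - 3) = 0.
  ⇒ x = 0, 3

f''(x) = 2*x - 3
Second-derivative test at each critical point:
  f''(0) = -3 < 0 → local maximum
  f''(3) = 3 > 0 → local minimum

Critical points: x = 0 (local maximum); x = 3 (local minimum)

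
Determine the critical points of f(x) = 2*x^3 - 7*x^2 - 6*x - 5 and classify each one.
f'(x) = 6*x^2 - 14*x - 6

Solve f'(x) = 0:
  Factor: 6*x^2 - 14*x - 6 = 2*(3*x^2 - 7*x - 3); 3*x^2 - 7*x - 3 = 0 has no rational roots; quadratic formula: x = (7 ± √85)/6.
  ⇒ x = 7/6 - sqrt(85)/6 ≈ -0.3699, 7/6 + sqrt(85)/6 ≈ 2.7033

f''(x) = 12*x - 14
Second-derivative test at each critical point:
  f''(-0.3699) = -18.4391 < 0 → local maximum
  f''(2.7033) = 18.4391 > 0 → local minimum

Critical points: x = 7/6 - sqrt(85)/6 ≈ -0.3699 (local maximum); x = 7/6 + sqrt(85)/6 ≈ 2.7033 (local minimum)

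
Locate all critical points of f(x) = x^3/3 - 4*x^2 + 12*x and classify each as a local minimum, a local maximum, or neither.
f'(x) = x^2 - 8*x + 12

Solve f'(x) = 0:
  Factor: x^2 - 8*x + 12 = (x - 6)*(x - 2) = 0.
  ⇒ x = 2, 6

f''(x) = 2*x - 8
Second-derivative test at each critical point:
  f''(2) = -4 < 0 → local maximum
  f''(6) = 4 > 0 → local minimum

Critical points: x = 2 (local maximum); x = 6 (local minimum)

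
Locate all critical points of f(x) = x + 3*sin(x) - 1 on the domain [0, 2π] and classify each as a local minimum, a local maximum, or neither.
f'(x) = 3*cos(x) + 1

Solve f'(x) = 0 on [0, 2π]:
  f'(x) = 0 ⇔ cos(x) = -1/3, i.e. x = ±arccos(-1/3) + 2nπ; keep the solutions lying in [0, 2π].
  ⇒ x = acos(-1/3) ≈ 1.9106, -acos(-1/3) + 2*pi ≈ 4.3726

f''(x) = -3*sin(x)
Second-derivative test at each critical point:
  f''(1.9106) = -2.8284 < 0 → local maximum
  f''(4.3726) = 2.8284 > 0 → local minimum

Critical points: x = acos(-1/3) ≈ 1.9106 (local maximum); x = -acos(-1/3) + 2*pi ≈ 4.3726 (local minimum)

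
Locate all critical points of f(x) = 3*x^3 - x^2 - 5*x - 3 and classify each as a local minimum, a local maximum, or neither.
f'(x) = 9*x^2 - 2*x - 5

Solve f'(x) = 0:
  9*x^2 - 2*x - 5 = 0 has no rational roots; quadratic formula: x = (2 ± √184)/18.
  ⇒ x = 1/9 - sqrt(46)/9 ≈ -0.6425, 1/9 + sqrt(46)/9 ≈ 0.8647

f''(x) = 18*x - 2
Second-derivative test at each critical point:
  f''(-0.6425) = -13.5647 < 0 → local maximum
  f''(0.8647) = 13.5647 > 0 → local minimum

Critical points: x = 1/9 - sqrt(46)/9 ≈ -0.6425 (local maximum); x = 1/9 + sqrt(46)/9 ≈ 0.8647 (local minimum)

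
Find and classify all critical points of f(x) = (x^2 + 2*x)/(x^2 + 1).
f'(x) = 2*(-x^2 + x + 1)/(x^4 + 2*x^2 + 1)

Solve f'(x) = 0:
  f'(x) = -2*(x^2 - x - 1)/(x^2 + 1)^2; the denominator is positive wherever f is defined, so f'(x) = 0 ⇔ -2*x^2 + 2*x + 2 = 0.
  Factor: -2*x^2 + 2*x + 2 = -2*(x^2 - x - 1); x^2 - x - 1 = 0 has no rational roots; quadratic formula: x = (1 ± √5)/2.
  ⇒ x = 1/2 - sqrt(5)/2 ≈ -0.6180, 1/2 + sqrt(5)/2 ≈ 1.6180

f''(x) = 2*(2*x^3 - 3*x^2 - 6*x + 1)/(x^6 + 3*x^4 + 3*x^2 + 1)
Second-derivative test at each critical point:
  f''(-0.6180) = 2.3416 > 0 → local minimum
  f''(1.6180) = -0.3416 < 0 → local maximum

Critical points: x = 1/2 - sqrt(5)/2 ≈ -0.6180 (local minimum); x = 1/2 + sqrt(5)/2 ≈ 1.6180 (local maximum)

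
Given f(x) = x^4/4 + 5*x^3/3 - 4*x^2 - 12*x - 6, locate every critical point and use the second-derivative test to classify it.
f'(x) = x^3 + 5*x^2 - 8*x - 12

Solve f'(x) = 0:
  Factor: x^3 + 5*x^2 - 8*x - 12 = (x - 2)*(x + 1)*(x + 6) = 0.
  ⇒ x = -6, -1, 2

f''(x) = 3*x^2 + 10*x - 8
Second-derivative test at each critical point:
  f''(-6) = 40 > 0 → local minimum
  f''(-1) = -15 < 0 → local maximum
  f''(2) = 24 > 0 → local minimum

Critical points: x = -6 (local minimum); x = -1 (local maximum); x = 2 (local minimum)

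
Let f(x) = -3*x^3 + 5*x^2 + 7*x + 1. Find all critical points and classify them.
f'(x) = -9*x^2 + 10*x + 7

Solve f'(x) = 0:
  9*x^2 - 10*x - 7 = 0 has no rational roots; quadratic formula: x = (10 ± √352)/18.
  ⇒ x = 5/9 - 2*sqrt(22)/9 ≈ -0.4868, 5/9 + 2*sqrt(22)/9 ≈ 1.5979

f''(x) = 10 - 18*x
Second-derivative test at each critical point:
  f''(-0.4868) = 18.7617 > 0 → local minimum
  f''(1.5979) = -18.7617 < 0 → local maximum

Critical points: x = 5/9 - 2*sqrt(22)/9 ≈ -0.4868 (local minimum); x = 5/9 + 2*sqrt(22)/9 ≈ 1.5979 (local maximum)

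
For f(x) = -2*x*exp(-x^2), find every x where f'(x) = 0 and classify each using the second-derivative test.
f'(x) = 2*(2*x^2 - 1)*exp(-x^2)

Solve f'(x) = 0:
  f'(x) = (4*x^2 - 2)·exp(-x^2) and exp(-x^2) > 0 for every x, so f'(x) = 0 ⇔ 4*x^2 - 2 = 0.
  Factor: 4*x^2 - 2 = 2*(2*x^2 - 1); 2*x^2 - 1 = 0 has no rational roots; quadratic formula: x = (0 ± √8)/4.
  ⇒ x = -sqrt(2)/2 ≈ -0.7071, sqrt(2)/2 ≈ 0.7071

f''(x) = (-8*x^3 + 12*x)*exp(-x^2)
Second-derivative test at each critical point:
  f''(-0.7071) = -3.4311 < 0 → local maximum
  f''(0.7071) = 3.4311 > 0 → local minimum

Critical points: x = -sqrt(2)/2 ≈ -0.7071 (local maximum); x = sqrt(2)/2 ≈ 0.7071 (local minimum)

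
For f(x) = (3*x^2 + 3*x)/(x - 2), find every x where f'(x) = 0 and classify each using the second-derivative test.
f'(x) = 3*(x^2 - 4*x - 2)/(x^2 - 4*x + 4)

Solve f'(x) = 0:
  f'(x) = 3*(x^2 - 4*x - 2)/(x - 2)^2; the denominator is positive wherever f is defined, so f'(x) = 0 ⇔ 3*x^2 - 12*x - 6 = 0.
  Factor: 3*x^2 - 12*x - 6 = 3*(x^2 - 4*x - 2); x^2 - 4*x - 2 = 0 has no rational roots; quadratic formula: x = (4 ± √24)/2.
  ⇒ x = 2 - sqrt(6) ≈ -0.4495, 2 + sqrt(6) ≈ 4.4495

f''(x) = 36/(x^3 - 6*x^2 + 12*x - 8)
Second-derivative test at each critical point:
  f''(-0.4495) = -2.4495 < 0 → local maximum
  f''(4.4495) = 2.4495 > 0 → local minimum

Critical points: x = 2 - sqrt(6) ≈ -0.4495 (local maximum); x = 2 + sqrt(6) ≈ 4.4495 (local minimum)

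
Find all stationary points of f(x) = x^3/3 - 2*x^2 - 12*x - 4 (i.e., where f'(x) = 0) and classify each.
f'(x) = x^2 - 4*x - 12

Solve f'(x) = 0:
  Factor: x^2 - 4*x - 12 = (x - 6)*(x + 2) = 0.
  ⇒ x = -2, 6

f''(x) = 2*x - 4
Second-derivative test at each critical point:
  f''(-2) = -8 < 0 → local maximum
  f''(6) = 8 > 0 → local minimum

Critical points: x = -2 (local maximum); x = 6 (local minimum)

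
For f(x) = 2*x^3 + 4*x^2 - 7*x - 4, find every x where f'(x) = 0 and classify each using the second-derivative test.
f'(x) = 6*x^2 + 8*x - 7

Solve f'(x) = 0:
  6*x^2 + 8*x - 7 = 0 has no rational roots; quadratic formula: x = (-8 ± √232)/12.
  ⇒ x = -sqrt(58)/6 - 2/3 ≈ -1.9360, -2/3 + sqrt(58)/6 ≈ 0.6026

f''(x) = 12*x + 8
Second-derivative test at each critical point:
  f''(-1.9360) = -15.2315 < 0 → local maximum
  f''(0.6026) = 15.2315 > 0 → local minimum

Critical points: x = -sqrt(58)/6 - 2/3 ≈ -1.9360 (local maximum); x = -2/3 + sqrt(58)/6 ≈ 0.6026 (local minimum)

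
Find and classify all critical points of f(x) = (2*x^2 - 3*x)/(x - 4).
f'(x) = 2*(x^2 - 8*x + 6)/(x^2 - 8*x + 16)

Solve f'(x) = 0:
  f'(x) = 2*(x^2 - 8*x + 6)/(x - 4)^2; the denominator is positive wherever f is defined, so f'(x) = 0 ⇔ 2*x^2 - 16*x + 12 = 0.
  Factor: 2*x^2 - 16*x + 12 = 2*(x^2 - 8*x + 6); x^2 - 8*x + 6 = 0 has no rational roots; quadratic formula: x = (8 ± √40)/2.
  ⇒ x = 4 - sqrt(10) ≈ 0.8377, sqrt(10) + 4 ≈ 7.1623

f''(x) = 40/(x^3 - 12*x^2 + 48*x - 64)
Second-derivative test at each critical point:
  f''(0.8377) = -1.2649 < 0 → local maximum
  f''(7.1623) = 1.2649 > 0 → local minimum

Critical points: x = 4 - sqrt(10) ≈ 0.8377 (local maximum); x = sqrt(10) + 4 ≈ 7.1623 (local minimum)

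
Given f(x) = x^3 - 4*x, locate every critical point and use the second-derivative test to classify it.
f'(x) = 3*x^2 - 4

Solve f'(x) = 0:
  3*x^2 - 4 = 0 has no rational roots; quadratic formula: x = (0 ± √48)/6.
  ⇒ x = -2*sqrt(3)/3 ≈ -1.1547, 2*sqrt(3)/3 ≈ 1.1547

f''(x) = 6*x
Second-derivative test at each critical point:
  f''(-1.1547) = -6.9282 < 0 → local maximum
  f''(1.1547) = 6.9282 > 0 → local minimum

Critical points: x = -2*sqrt(3)/3 ≈ -1.1547 (local maximum); x = 2*sqrt(3)/3 ≈ 1.1547 (local minimum)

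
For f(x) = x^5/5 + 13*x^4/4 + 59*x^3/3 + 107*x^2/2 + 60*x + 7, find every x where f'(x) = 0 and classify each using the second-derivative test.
f'(x) = x^4 + 13*x^3 + 59*x^2 + 107*x + 60

Solve f'(x) = 0:
  Factor: x^4 + 13*x^3 + 59*x^2 + 107*x + 60 = (x + 1)*(x + 3)*(x + 4)*(x + 5) = 0.
  ⇒ x = -5, -4, -3, -1

f''(x) = 4*x^3 + 39*x^2 + 118*x + 107
Second-derivative test at each critical point:
  f''(-5) = -8 < 0 → local maximum
  f''(-4) = 3 > 0 → local minimum
  f''(-3) = -4 < 0 → local maximum
  f''(-1) = 24 > 0 → local minimum

Critical points: x = -5 (local maximum); x = -4 (local minimum); x = -3 (local maximum); x = -1 (local minimum)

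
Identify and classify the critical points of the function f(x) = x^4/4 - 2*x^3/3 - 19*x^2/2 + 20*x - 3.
f'(x) = x^3 - 2*x^2 - 19*x + 20

Solve f'(x) = 0:
  Factor: x^3 - 2*x^2 - 19*x + 20 = (x - 5)*(x - 1)*(x + 4) = 0.
  ⇒ x = -4, 1, 5

f''(x) = 3*x^2 - 4*x - 19
Second-derivative test at each critical point:
  f''(-4) = 45 > 0 → local minimum
  f''(1) = -20 < 0 → local maximum
  f''(5) = 36 > 0 → local minimum

Critical points: x = -4 (local minimum); x = 1 (local maximum); x = 5 (local minimum)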